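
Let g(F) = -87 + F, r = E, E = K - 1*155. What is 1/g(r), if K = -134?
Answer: -1/376 ≈ -0.0026596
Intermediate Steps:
E = -289 (E = -134 - 1*155 = -134 - 155 = -289)
r = -289
1/g(r) = 1/(-87 - 289) = 1/(-376) = -1/376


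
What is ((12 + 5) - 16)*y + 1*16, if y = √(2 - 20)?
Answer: 16 + 3*I*√2 ≈ 16.0 + 4.2426*I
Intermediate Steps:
y = 3*I*√2 (y = √(-18) = 3*I*√2 ≈ 4.2426*I)
((12 + 5) - 16)*y + 1*16 = ((12 + 5) - 16)*(3*I*√2) + 1*16 = (17 - 16)*(3*I*√2) + 16 = 1*(3*I*√2) + 16 = 3*I*√2 + 16 = 16 + 3*I*√2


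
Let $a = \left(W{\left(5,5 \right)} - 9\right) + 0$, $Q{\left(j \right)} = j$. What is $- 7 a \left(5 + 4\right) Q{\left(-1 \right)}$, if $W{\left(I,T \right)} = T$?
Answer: $-252$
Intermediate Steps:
$a = -4$ ($a = \left(5 - 9\right) + 0 = -4 + 0 = -4$)
$- 7 a \left(5 + 4\right) Q{\left(-1 \right)} = \left(-7\right) \left(-4\right) \left(5 + 4\right) \left(-1\right) = 28 \cdot 9 \left(-1\right) = 28 \left(-9\right) = -252$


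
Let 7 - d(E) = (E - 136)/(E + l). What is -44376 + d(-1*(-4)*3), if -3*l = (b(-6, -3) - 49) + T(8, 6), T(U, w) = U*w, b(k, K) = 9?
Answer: -310490/7 ≈ -44356.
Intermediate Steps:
l = -8/3 (l = -((9 - 49) + 8*6)/3 = -(-40 + 48)/3 = -⅓*8 = -8/3 ≈ -2.6667)
d(E) = 7 - (-136 + E)/(-8/3 + E) (d(E) = 7 - (E - 136)/(E - 8/3) = 7 - (-136 + E)/(-8/3 + E))
-44376 + d(-1*(-4)*3) = -44376 + 2*(176 + 9*(-1*(-4)*3))/(-8 + 3*(-1*(-4)*3)) = -44376 + 2*(176 + 9*(4*3))/(-8 + 3*(4*3)) = -44376 + 2*(176 + 9*12)/(-8 + 3*12) = -44376 + 2*(176 + 108)/(-8 + 36) = -44376 + 2*284/28 = -44376 + 2*(1/28)*284 = -44376 + 142/7 = -310490/7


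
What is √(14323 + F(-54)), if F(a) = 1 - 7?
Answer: √14317 ≈ 119.65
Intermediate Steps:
F(a) = -6
√(14323 + F(-54)) = √(14323 - 6) = √14317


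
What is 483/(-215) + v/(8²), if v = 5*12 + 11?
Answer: -15647/13760 ≈ -1.1371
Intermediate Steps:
v = 71 (v = 60 + 11 = 71)
483/(-215) + v/(8²) = 483/(-215) + 71/(8²) = 483*(-1/215) + 71/64 = -483/215 + 71*(1/64) = -483/215 + 71/64 = -15647/13760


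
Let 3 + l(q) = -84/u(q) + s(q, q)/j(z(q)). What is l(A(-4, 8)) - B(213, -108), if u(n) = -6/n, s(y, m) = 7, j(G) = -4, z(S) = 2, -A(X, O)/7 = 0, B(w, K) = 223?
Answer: -911/4 ≈ -227.75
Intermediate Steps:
A(X, O) = 0 (A(X, O) = -7*0 = 0)
l(q) = -19/4 + 14*q (l(q) = -3 + (-84*(-q/6) + 7/(-4)) = -3 + (-(-14)*q + 7*(-1/4)) = -3 + (14*q - 7/4) = -3 + (-7/4 + 14*q) = -19/4 + 14*q)
l(A(-4, 8)) - B(213, -108) = (-19/4 + 14*0) - 1*223 = (-19/4 + 0) - 223 = -19/4 - 223 = -911/4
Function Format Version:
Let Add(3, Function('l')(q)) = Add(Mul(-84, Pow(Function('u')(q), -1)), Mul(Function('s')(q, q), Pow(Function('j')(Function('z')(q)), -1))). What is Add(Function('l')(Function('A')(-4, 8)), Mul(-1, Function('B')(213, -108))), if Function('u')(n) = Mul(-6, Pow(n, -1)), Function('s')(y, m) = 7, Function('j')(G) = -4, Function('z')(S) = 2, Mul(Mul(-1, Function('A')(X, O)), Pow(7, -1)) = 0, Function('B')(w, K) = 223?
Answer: Rational(-911, 4) ≈ -227.75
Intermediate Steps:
Function('A')(X, O) = 0 (Function('A')(X, O) = Mul(-7, 0) = 0)
Function('l')(q) = Add(Rational(-19, 4), Mul(14, q)) (Function('l')(q) = Add(-3, Add(Mul(-84, Pow(Mul(-6, Pow(q, -1)), -1)), Mul(7, Pow(-4, -1)))) = Add(-3, Add(Mul(-84, Mul(Rational(-1, 6), q)), Mul(7, Rational(-1, 4)))) = Add(-3, Add(Mul(14, q), Rational(-7, 4))) = Add(-3, Add(Rational(-7, 4), Mul(14, q))) = Add(Rational(-19, 4), Mul(14, q)))
Add(Function('l')(Function('A')(-4, 8)), Mul(-1, Function('B')(213, -108))) = Add(Add(Rational(-19, 4), Mul(14, 0)), Mul(-1, 223)) = Add(Add(Rational(-19, 4), 0), -223) = Add(Rational(-19, 4), -223) = Rational(-911, 4)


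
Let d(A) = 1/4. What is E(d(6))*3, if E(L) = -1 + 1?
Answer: 0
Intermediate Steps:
d(A) = ¼
E(L) = 0
E(d(6))*3 = 0*3 = 0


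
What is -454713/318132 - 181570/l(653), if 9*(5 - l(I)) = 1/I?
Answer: -7072663495339/194749806 ≈ -36317.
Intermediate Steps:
l(I) = 5 - 1/(9*I)
-454713/318132 - 181570/l(653) = -454713/318132 - 181570/(5 - ⅑/653) = -454713*1/318132 - 181570/(5 - ⅑*1/653) = -151571/106044 - 181570/(5 - 1/5877) = -151571/106044 - 181570/29384/5877 = -151571/106044 - 181570*5877/29384 = -151571/106044 - 533543445/14692 = -7072663495339/194749806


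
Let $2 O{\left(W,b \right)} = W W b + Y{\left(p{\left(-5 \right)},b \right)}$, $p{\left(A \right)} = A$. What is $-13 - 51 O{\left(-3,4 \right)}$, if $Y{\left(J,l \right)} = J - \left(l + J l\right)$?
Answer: $- \frac{2423}{2} \approx -1211.5$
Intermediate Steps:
$Y{\left(J,l \right)} = J - l - J l$ ($Y{\left(J,l \right)} = J - \left(l + J l\right) = J - l - J l$)
$O{\left(W,b \right)} = - \frac{5}{2} + 2 b + \frac{b W^{2}}{2}$ ($O{\left(W,b \right)} = \frac{W W b - \left(5 - 4 b\right)}{2} = \frac{W^{2} b - \left(5 - 4 b\right)}{2} = \frac{b W^{2} + \left(-5 + 4 b\right)}{2} = \frac{-5 + 4 b + b W^{2}}{2} = - \frac{5}{2} + 2 b + \frac{b W^{2}}{2}$)
$-13 - 51 O{\left(-3,4 \right)} = -13 - 51 \left(- \frac{5}{2} + 2 \cdot 4 + \frac{1}{2} \cdot 4 \left(-3\right)^{2}\right) = -13 - 51 \left(- \frac{5}{2} + 8 + \frac{1}{2} \cdot 4 \cdot 9\right) = -13 - 51 \left(- \frac{5}{2} + 8 + 18\right) = -13 - \frac{2397}{2} = - \frac{2423}{2}$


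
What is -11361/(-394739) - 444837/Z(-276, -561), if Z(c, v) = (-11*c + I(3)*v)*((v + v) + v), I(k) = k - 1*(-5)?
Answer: -49277151689/321543336708 ≈ -0.15325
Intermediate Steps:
I(k) = 5 + k (I(k) = k + 5 = 5 + k)
Z(c, v) = 3*v*(-11*c + 8*v) (Z(c, v) = (-11*c + (5 + 3)*v)*((v + v) + v) = (-11*c + 8*v)*(2*v + v) = (-11*c + 8*v)*(3*v) = 3*v*(-11*c + 8*v))
-11361/(-394739) - 444837/Z(-276, -561) = -11361/(-394739) - 444837*(-1/(1683*(-11*(-276) + 8*(-561)))) = -11361*(-1/394739) - 444837*(-1/(1683*(3036 - 4488))) = 11361/394739 - 444837/(3*(-561)*(-1452)) = 11361/394739 - 444837/2443716 = 11361/394739 - 444837*1/2443716 = 11361/394739 - 148279/814572 = -49277151689/321543336708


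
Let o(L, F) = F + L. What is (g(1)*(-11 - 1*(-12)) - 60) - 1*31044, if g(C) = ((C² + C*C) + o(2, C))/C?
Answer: -31099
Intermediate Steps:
g(C) = (2 + C + 2*C²)/C (g(C) = ((C² + C*C) + (C + 2))/C = ((C² + C²) + (2 + C))/C = (2*C² + (2 + C))/C = (2 + C + 2*C²)/C)
(g(1)*(-11 - 1*(-12)) - 60) - 1*31044 = ((1 + 2*1 + 2/1)*(-11 - 1*(-12)) - 60) - 1*31044 = ((1 + 2 + 2*1)*(-11 + 12) - 60) - 31044 = ((1 + 2 + 2)*1 - 60) - 31044 = (5*1 - 60) - 31044 = (5 - 60) - 31044 = -55 - 31044 = -31099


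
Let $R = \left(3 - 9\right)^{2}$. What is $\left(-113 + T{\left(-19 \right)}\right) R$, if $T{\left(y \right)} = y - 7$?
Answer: $-5004$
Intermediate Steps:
$R = 36$ ($R = \left(-6\right)^{2} = 36$)
$T{\left(y \right)} = -7 + y$
$\left(-113 + T{\left(-19 \right)}\right) R = \left(-113 - 26\right) 36 = \left(-139\right) 36 = -5004$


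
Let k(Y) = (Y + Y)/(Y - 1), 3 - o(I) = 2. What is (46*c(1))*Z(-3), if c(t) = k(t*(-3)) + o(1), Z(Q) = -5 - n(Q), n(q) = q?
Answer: -230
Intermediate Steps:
o(I) = 1 (o(I) = 3 - 1*2 = 3 - 2 = 1)
k(Y) = 2*Y/(-1 + Y) (k(Y) = (2*Y)/(-1 + Y) = 2*Y/(-1 + Y))
Z(Q) = -5 - Q
c(t) = 1 - 6*t/(-1 - 3*t) (c(t) = 2*(t*(-3))/(-1 + t*(-3)) + 1 = 2*(-3*t)/(-1 - 3*t) + 1 = -6*t/(-1 - 3*t) + 1 = 1 - 6*t/(-1 - 3*t))
(46*c(1))*Z(-3) = (46*((1 + 9*1)/(1 + 3*1)))*(-5 - 1*(-3)) = (46*((1 + 9)/(1 + 3)))*(-5 + 3) = (46*(10/4))*(-2) = (46*((¼)*10))*(-2) = (46*(5/2))*(-2) = 115*(-2) = -230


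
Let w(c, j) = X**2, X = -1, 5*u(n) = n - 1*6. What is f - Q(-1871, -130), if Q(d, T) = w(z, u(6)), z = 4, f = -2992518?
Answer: -2992519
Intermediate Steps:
u(n) = -6/5 + n/5 (u(n) = (n - 1*6)/5 = (n - 6)/5 = (-6 + n)/5 = -6/5 + n/5)
w(c, j) = 1 (w(c, j) = (-1)**2 = 1)
Q(d, T) = 1
f - Q(-1871, -130) = -2992518 - 1*1 = -2992518 - 1 = -2992519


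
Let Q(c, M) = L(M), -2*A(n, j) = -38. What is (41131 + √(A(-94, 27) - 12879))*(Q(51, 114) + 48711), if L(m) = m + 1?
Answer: 2008262206 + 97652*I*√3215 ≈ 2.0083e+9 + 5.537e+6*I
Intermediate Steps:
L(m) = 1 + m
A(n, j) = 19 (A(n, j) = -½*(-38) = 19)
Q(c, M) = 1 + M
(41131 + √(A(-94, 27) - 12879))*(Q(51, 114) + 48711) = (41131 + √(19 - 12879))*((1 + 114) + 48711) = (41131 + √(-12860))*(115 + 48711) = (41131 + 2*I*√3215)*48826 = 2008262206 + 97652*I*√3215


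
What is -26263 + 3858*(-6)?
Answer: -49411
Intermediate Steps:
-26263 + 3858*(-6) = -26263 - 23148 = -49411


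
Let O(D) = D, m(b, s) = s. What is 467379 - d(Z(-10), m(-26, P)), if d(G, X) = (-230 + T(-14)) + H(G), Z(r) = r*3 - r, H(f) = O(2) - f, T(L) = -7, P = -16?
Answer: 467594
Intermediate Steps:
H(f) = 2 - f
Z(r) = 2*r (Z(r) = 3*r - r = 2*r)
d(G, X) = -235 - G (d(G, X) = (-230 - 7) + (2 - G) = -237 + (2 - G) = -235 - G)
467379 - d(Z(-10), m(-26, P)) = 467379 - (-235 - 2*(-10)) = 467379 - (-235 - 1*(-20)) = 467379 - (-235 + 20) = 467379 - 1*(-215) = 467379 + 215 = 467594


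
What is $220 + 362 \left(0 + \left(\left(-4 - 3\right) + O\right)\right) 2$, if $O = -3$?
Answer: $-7020$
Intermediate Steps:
$220 + 362 \left(0 + \left(\left(-4 - 3\right) + O\right)\right) 2 = 220 + 362 \left(0 - 10\right) 2 = 220 + 362 \left(\left(-10\right) 2\right) = 220 + 362 \left(-20\right) = 220 - 7240 = -7020$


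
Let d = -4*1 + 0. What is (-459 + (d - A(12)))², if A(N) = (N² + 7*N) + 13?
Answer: 495616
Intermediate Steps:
d = -4 (d = -4 + 0 = -4)
A(N) = 13 + N² + 7*N
(-459 + (d - A(12)))² = (-459 + (-4 - (13 + 12² + 7*12)))² = (-459 + (-4 - (13 + 144 + 84)))² = (-459 + (-4 - 1*241))² = (-459 + (-4 - 241))² = (-459 - 245)² = (-704)² = 495616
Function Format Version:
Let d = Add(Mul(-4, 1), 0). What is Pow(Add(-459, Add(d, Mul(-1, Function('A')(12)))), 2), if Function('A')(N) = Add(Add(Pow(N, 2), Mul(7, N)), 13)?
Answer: 495616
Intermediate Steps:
d = -4 (d = Add(-4, 0) = -4)
Function('A')(N) = Add(13, Pow(N, 2), Mul(7, N))
Pow(Add(-459, Add(d, Mul(-1, Function('A')(12)))), 2) = Pow(Add(-459, Add(-4, Mul(-1, Add(13, Pow(12, 2), Mul(7, 12))))), 2) = Pow(Add(-459, Add(-4, Mul(-1, Add(13, 144, 84)))), 2) = Pow(Add(-459, Add(-4, Mul(-1, 241))), 2) = Pow(Add(-459, Add(-4, -241)), 2) = Pow(Add(-459, -245), 2) = Pow(-704, 2) = 495616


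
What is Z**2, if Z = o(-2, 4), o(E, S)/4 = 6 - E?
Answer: 1024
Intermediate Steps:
o(E, S) = 24 - 4*E (o(E, S) = 4*(6 - E) = 24 - 4*E)
Z = 32 (Z = 24 - 4*(-2) = 24 + 8 = 32)
Z**2 = 32**2 = 1024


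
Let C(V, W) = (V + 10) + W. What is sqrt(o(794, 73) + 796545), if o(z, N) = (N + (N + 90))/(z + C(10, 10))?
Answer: sqrt(33802195774)/206 ≈ 892.49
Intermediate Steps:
C(V, W) = 10 + V + W (C(V, W) = (10 + V) + W = 10 + V + W)
o(z, N) = (90 + 2*N)/(30 + z) (o(z, N) = (N + (N + 90))/(z + (10 + 10 + 10)) = (N + (90 + N))/(z + 30) = (90 + 2*N)/(30 + z))
sqrt(o(794, 73) + 796545) = sqrt(2*(45 + 73)/(30 + 794) + 796545) = sqrt(2*118/824 + 796545) = sqrt(2*(1/824)*118 + 796545) = sqrt(59/206 + 796545) = sqrt(164088329/206) = sqrt(33802195774)/206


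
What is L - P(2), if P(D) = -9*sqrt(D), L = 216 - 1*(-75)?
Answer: 291 + 9*sqrt(2) ≈ 303.73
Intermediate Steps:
L = 291 (L = 216 + 75 = 291)
L - P(2) = 291 - (-9)*sqrt(2) = 291 + 9*sqrt(2)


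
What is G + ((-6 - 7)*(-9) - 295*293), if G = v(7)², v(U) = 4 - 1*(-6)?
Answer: -86218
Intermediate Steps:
v(U) = 10 (v(U) = 4 + 6 = 10)
G = 100 (G = 10² = 100)
G + ((-6 - 7)*(-9) - 295*293) = 100 + ((-6 - 7)*(-9) - 295*293) = 100 + (-13*(-9) - 86435) = 100 + (117 - 86435) = 100 - 86318 = -86218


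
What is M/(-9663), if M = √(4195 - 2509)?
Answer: -√1686/9663 ≈ -0.0042493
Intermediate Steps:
M = √1686 ≈ 41.061
M/(-9663) = √1686/(-9663) = √1686*(-1/9663) = -√1686/9663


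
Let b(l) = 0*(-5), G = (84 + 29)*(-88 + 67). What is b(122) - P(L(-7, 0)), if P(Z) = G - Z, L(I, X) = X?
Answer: 2373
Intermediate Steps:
G = -2373 (G = 113*(-21) = -2373)
b(l) = 0
P(Z) = -2373 - Z
b(122) - P(L(-7, 0)) = 0 - (-2373 - 1*0) = 0 - (-2373 + 0) = 0 - 1*(-2373) = 0 + 2373 = 2373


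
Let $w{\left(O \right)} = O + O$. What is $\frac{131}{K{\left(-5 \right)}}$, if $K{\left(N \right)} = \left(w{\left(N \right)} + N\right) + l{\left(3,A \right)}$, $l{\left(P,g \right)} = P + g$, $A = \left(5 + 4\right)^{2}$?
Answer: $\frac{131}{69} \approx 1.8986$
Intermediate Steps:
$A = 81$ ($A = 9^{2} = 81$)
$w{\left(O \right)} = 2 O$
$K{\left(N \right)} = 84 + 3 N$ ($K{\left(N \right)} = \left(2 N + N\right) + \left(3 + 81\right) = 3 N + 84 = 84 + 3 N$)
$\frac{131}{K{\left(-5 \right)}} = \frac{131}{84 + 3 \left(-5\right)} = \frac{131}{84 - 15} = \frac{131}{69}$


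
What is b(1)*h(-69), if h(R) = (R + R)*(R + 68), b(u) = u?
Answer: 138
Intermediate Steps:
h(R) = 2*R*(68 + R) (h(R) = (2*R)*(68 + R) = 2*R*(68 + R))
b(1)*h(-69) = 1*(2*(-69)*(68 - 69)) = 1*(2*(-69)*(-1)) = 1*138 = 138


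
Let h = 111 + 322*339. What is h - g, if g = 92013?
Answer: 17256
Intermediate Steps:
h = 109269 (h = 111 + 109158 = 109269)
h - g = 109269 - 1*92013 = 109269 - 92013 = 17256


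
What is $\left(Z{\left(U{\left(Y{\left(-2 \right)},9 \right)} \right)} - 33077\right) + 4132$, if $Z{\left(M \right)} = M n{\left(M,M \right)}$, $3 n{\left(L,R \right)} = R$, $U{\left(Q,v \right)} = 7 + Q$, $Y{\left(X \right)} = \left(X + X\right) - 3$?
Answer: $-28945$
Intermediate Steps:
$Y{\left(X \right)} = -3 + 2 X$ ($Y{\left(X \right)} = 2 X - 3 = -3 + 2 X$)
$n{\left(L,R \right)} = \frac{R}{3}$
$Z{\left(M \right)} = \frac{M^{2}}{3}$ ($Z{\left(M \right)} = M \frac{M}{3} = \frac{M^{2}}{3}$)
$\left(Z{\left(U{\left(Y{\left(-2 \right)},9 \right)} \right)} - 33077\right) + 4132 = \left(\frac{\left(7 + \left(-3 + 2 \left(-2\right)\right)\right)^{2}}{3} - 33077\right) + 4132 = \left(\frac{\left(7 - 7\right)^{2}}{3} - 33077\right) + 4132 = \left(\frac{0^{2}}{3} - 33077\right) + 4132 = \left(\frac{1}{3} \cdot 0 - 33077\right) + 4132 = \left(0 - 33077\right) + 4132 = -33077 + 4132 = -28945$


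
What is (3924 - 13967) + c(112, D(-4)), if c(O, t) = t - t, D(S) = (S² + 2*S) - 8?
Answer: -10043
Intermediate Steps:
D(S) = -8 + S² + 2*S
c(O, t) = 0
(3924 - 13967) + c(112, D(-4)) = (3924 - 13967) + 0 = -10043 + 0 = -10043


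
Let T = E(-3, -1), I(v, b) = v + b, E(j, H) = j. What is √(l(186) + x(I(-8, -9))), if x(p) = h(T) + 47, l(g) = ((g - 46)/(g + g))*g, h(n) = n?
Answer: √114 ≈ 10.677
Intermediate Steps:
I(v, b) = b + v
T = -3
l(g) = -23 + g/2 (l(g) = ((-46 + g)/((2*g)))*g = ((-46 + g)*(1/(2*g)))*g = ((-46 + g)/(2*g))*g = -23 + g/2)
x(p) = 44 (x(p) = -3 + 47 = 44)
√(l(186) + x(I(-8, -9))) = √((-23 + (½)*186) + 44) = √((-23 + 93) + 44) = √(70 + 44) = √114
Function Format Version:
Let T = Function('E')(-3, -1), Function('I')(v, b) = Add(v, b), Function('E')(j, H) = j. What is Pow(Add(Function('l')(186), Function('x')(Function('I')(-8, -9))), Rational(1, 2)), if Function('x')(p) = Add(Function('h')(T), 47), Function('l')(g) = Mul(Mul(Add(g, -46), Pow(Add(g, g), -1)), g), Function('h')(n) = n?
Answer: Pow(114, Rational(1, 2)) ≈ 10.677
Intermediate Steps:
Function('I')(v, b) = Add(b, v)
T = -3
Function('l')(g) = Add(-23, Mul(Rational(1, 2), g)) (Function('l')(g) = Mul(Mul(Add(-46, g), Pow(Mul(2, g), -1)), g) = Mul(Mul(Add(-46, g), Mul(Rational(1, 2), Pow(g, -1))), g) = Mul(Mul(Rational(1, 2), Pow(g, -1), Add(-46, g)), g) = Add(-23, Mul(Rational(1, 2), g)))
Function('x')(p) = 44 (Function('x')(p) = Add(-3, 47) = 44)
Pow(Add(Function('l')(186), Function('x')(Function('I')(-8, -9))), Rational(1, 2)) = Pow(Add(Add(-23, Mul(Rational(1, 2), 186)), 44), Rational(1, 2)) = Pow(Add(Add(-23, 93), 44), Rational(1, 2)) = Pow(Add(70, 44), Rational(1, 2)) = Pow(114, Rational(1, 2))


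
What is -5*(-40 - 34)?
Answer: 370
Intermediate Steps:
-5*(-40 - 34) = -5*(-74) = 370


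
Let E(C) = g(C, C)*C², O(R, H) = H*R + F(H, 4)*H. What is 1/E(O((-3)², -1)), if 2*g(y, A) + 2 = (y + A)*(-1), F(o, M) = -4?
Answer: 1/100 ≈ 0.010000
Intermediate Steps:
g(y, A) = -1 - A/2 - y/2 (g(y, A) = -1 + ((y + A)*(-1))/2 = -1 + ((A + y)*(-1))/2 = -1 + (-A - y)/2 = -1 + (-A/2 - y/2) = -1 - A/2 - y/2)
O(R, H) = -4*H + H*R (O(R, H) = H*R - 4*H = -4*H + H*R)
E(C) = C²*(-1 - C) (E(C) = (-1 - C/2 - C/2)*C² = (-1 - C)*C² = C²*(-1 - C))
1/E(O((-3)², -1)) = 1/((-(-4 + (-3)²))²*(-1 - (-1)*(-4 + (-3)²))) = 1/((-(-4 + 9))²*(-1 - (-1)*(-4 + 9))) = 1/((-1*5)²*(-1 - (-1)*5)) = 1/((-5)²*(-1 - 1*(-5))) = 1/(25*(-1 + 5)) = 1/(25*4) = 1/100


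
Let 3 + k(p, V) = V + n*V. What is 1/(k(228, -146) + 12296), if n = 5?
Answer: 1/11417 ≈ 8.7589e-5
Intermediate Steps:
k(p, V) = -3 + 6*V (k(p, V) = -3 + (V + 5*V) = -3 + 6*V)
1/(k(228, -146) + 12296) = 1/((-3 + 6*(-146)) + 12296) = 1/((-3 - 876) + 12296) = 1/(-879 + 12296) = 1/11417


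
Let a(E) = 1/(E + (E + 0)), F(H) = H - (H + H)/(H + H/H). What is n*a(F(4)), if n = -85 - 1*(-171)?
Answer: 215/12 ≈ 17.917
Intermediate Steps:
n = 86 (n = -85 + 171 = 86)
F(H) = H - 2*H/(1 + H) (F(H) = H - 2*H/(H + 1) = H - 2*H/(1 + H))
a(E) = 1/(2*E) (a(E) = 1/(E + E) = 1/(2*E))
n*a(F(4)) = 86*(1/(2*((4*(-1 + 4)/(1 + 4))))) = 86*(1/(2*((4*3/5)))) = 86*(1/(2*((4*(⅕)*3)))) = 86*(1/(2*(12/5))) = 86*((½)*(5/12)) = 86*(5/24) = 215/12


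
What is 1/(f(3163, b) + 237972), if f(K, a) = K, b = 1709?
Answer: 1/241135 ≈ 4.1471e-6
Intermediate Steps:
1/(f(3163, b) + 237972) = 1/(3163 + 237972) = 1/241135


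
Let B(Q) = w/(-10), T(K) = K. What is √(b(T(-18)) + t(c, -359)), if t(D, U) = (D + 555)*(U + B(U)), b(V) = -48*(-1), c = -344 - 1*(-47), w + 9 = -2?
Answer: I*√2307255/5 ≈ 303.79*I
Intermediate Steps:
w = -11 (w = -9 - 2 = -11)
c = -297 (c = -344 + 47 = -297)
b(V) = 48
B(Q) = 11/10 (B(Q) = -11/(-10) = -11*(-⅒) = 11/10)
t(D, U) = (555 + D)*(11/10 + U) (t(D, U) = (D + 555)*(U + 11/10) = (555 + D)*(11/10 + U))
√(b(T(-18)) + t(c, -359)) = √(48 + (1221/2 + 555*(-359) + (11/10)*(-297) - 297*(-359))) = √(48 + (1221/2 - 199245 - 3267/10 + 106623)) = √(48 - 461691/5) = √(-461451/5) = I*√2307255/5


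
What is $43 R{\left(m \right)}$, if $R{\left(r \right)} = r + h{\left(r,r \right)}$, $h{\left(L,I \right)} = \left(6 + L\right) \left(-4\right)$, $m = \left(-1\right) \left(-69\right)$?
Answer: $-9933$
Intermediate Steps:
$m = 69$
$h{\left(L,I \right)} = -24 - 4 L$
$R{\left(r \right)} = -24 - 3 r$ ($R{\left(r \right)} = r - \left(24 + 4 r\right) = -24 - 3 r$)
$43 R{\left(m \right)} = 43 \left(-24 - 207\right) = 43 \left(-231\right) = -9933$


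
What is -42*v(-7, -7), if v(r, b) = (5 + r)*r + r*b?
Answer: -2646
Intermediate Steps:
v(r, b) = b*r + r*(5 + r) (v(r, b) = r*(5 + r) + b*r = b*r + r*(5 + r))
-42*v(-7, -7) = -(-294)*(5 - 7 - 7) = -(-294)*(-9) = -42*63 = -2646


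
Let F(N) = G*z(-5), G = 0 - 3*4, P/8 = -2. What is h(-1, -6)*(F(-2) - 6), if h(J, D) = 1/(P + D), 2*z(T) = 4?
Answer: 15/11 ≈ 1.3636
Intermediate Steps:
P = -16 (P = 8*(-2) = -16)
z(T) = 2 (z(T) = (1/2)*4 = 2)
G = -12 (G = 0 - 12 = -12)
h(J, D) = 1/(-16 + D)
F(N) = -24 (F(N) = -12*2 = -24)
h(-1, -6)*(F(-2) - 6) = (-24 - 6)/(-16 - 6) = -30/(-22) = -1/22*(-30) = 15/11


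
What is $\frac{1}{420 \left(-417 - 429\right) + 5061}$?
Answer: $- \frac{1}{350259} \approx -2.855 \cdot 10^{-6}$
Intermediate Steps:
$\frac{1}{420 \left(-417 - 429\right) + 5061} = \frac{1}{420 \left(-846\right) + 5061} = \frac{1}{-355320 + 5061} = \frac{1}{-350259} = - \frac{1}{350259}$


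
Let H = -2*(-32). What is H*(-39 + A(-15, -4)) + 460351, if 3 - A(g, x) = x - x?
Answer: 458047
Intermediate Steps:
A(g, x) = 3 (A(g, x) = 3 - (x - x) = 3 - 1*0 = 3 + 0 = 3)
H = 64
H*(-39 + A(-15, -4)) + 460351 = 64*(-39 + 3) + 460351 = 64*(-36) + 460351 = -2304 + 460351 = 458047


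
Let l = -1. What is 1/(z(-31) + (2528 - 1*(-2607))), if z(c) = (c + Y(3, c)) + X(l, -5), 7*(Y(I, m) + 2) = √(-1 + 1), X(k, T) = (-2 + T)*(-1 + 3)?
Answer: 1/5088 ≈ 0.00019654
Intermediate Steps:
X(k, T) = -4 + 2*T (X(k, T) = (-2 + T)*2 = -4 + 2*T)
Y(I, m) = -2 (Y(I, m) = -2 + √(-1 + 1)/7 = -2 + √0/7 = -2 + (⅐)*0 = -2 + 0 = -2)
z(c) = -16 + c (z(c) = (c - 2) + (-4 + 2*(-5)) = (-2 + c) + (-4 - 10) = (-2 + c) - 14 = -16 + c)
1/(z(-31) + (2528 - 1*(-2607))) = 1/((-16 - 31) + (2528 - 1*(-2607))) = 1/(-47 + (2528 + 2607)) = 1/(-47 + 5135) = 1/5088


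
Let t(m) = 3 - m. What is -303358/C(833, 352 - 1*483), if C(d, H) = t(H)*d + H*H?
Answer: -303358/128783 ≈ -2.3556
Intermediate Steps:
C(d, H) = H² + d*(3 - H) (C(d, H) = (3 - H)*d + H*H = d*(3 - H) + H² = H² + d*(3 - H))
-303358/C(833, 352 - 1*483) = -303358/((352 - 1*483)² - 1*833*(-3 + (352 - 1*483))) = -303358/((352 - 483)² - 1*833*(-3 + (352 - 483))) = -303358/((-131)² - 1*833*(-3 - 131)) = -303358/(17161 - 1*833*(-134)) = -303358/(17161 + 111622) = -303358/128783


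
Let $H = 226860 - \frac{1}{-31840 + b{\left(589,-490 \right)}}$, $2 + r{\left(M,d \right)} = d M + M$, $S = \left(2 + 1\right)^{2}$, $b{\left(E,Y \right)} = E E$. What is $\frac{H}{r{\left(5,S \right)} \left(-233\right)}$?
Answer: $- \frac{71479275659}{3523865904} \approx -20.284$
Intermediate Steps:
$b{\left(E,Y \right)} = E^{2}$
$S = 9$ ($S = 3^{2} = 9$)
$r{\left(M,d \right)} = -2 + M + M d$ ($r{\left(M,d \right)} = -2 + \left(d M + M\right) = -2 + \left(M d + M\right) = -2 + \left(M + M d\right) = -2 + M + M d$)
$H = \frac{71479275659}{315081}$ ($H = 226860 - \frac{1}{-31840 + 589^{2}} = 226860 - \frac{1}{-31840 + 346921} = 226860 - \frac{1}{315081} = \frac{71479275659}{315081} \approx 2.2686 \cdot 10^{5}$)
$\frac{H}{r{\left(5,S \right)} \left(-233\right)} = \frac{71479275659}{315081 \left(-2 + 5 + 5 \cdot 9\right) \left(-233\right)} = \frac{71479275659}{315081 \left(-2 + 5 + 45\right) \left(-233\right)} = \frac{71479275659}{315081 \cdot 48 \left(-233\right)} = \frac{71479275659}{315081 \left(-11184\right)} = \frac{71479275659}{315081} \left(- \frac{1}{11184}\right) = - \frac{71479275659}{3523865904}$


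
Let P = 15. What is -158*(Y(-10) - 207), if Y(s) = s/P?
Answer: 98434/3 ≈ 32811.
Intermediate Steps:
Y(s) = s/15
-158*(Y(-10) - 207) = -158*((1/15)*(-10) - 207) = -158*(-⅔ - 207) = -158*(-623/3) = 98434/3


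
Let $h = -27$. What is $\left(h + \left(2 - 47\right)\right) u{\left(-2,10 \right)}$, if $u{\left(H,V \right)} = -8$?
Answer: $576$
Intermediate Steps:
$\left(h + \left(2 - 47\right)\right) u{\left(-2,10 \right)} = \left(-27 + \left(2 - 47\right)\right) \left(-8\right) = \left(-27 - 45\right) \left(-8\right) = \left(-72\right) \left(-8\right) = 576$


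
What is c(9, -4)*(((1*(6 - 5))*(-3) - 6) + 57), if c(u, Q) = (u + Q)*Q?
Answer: -960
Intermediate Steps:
c(u, Q) = Q*(Q + u) (c(u, Q) = (Q + u)*Q = Q*(Q + u))
c(9, -4)*(((1*(6 - 5))*(-3) - 6) + 57) = (-4*(-4 + 9))*(((1*(6 - 5))*(-3) - 6) + 57) = (-4*5)*(((1*1)*(-3) - 6) + 57) = -20*((1*(-3) - 6) + 57) = -20*((-3 - 6) + 57) = -20*(-9 + 57) = -20*48 = -960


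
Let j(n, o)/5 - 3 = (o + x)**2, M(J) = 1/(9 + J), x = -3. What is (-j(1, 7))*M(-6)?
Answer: -95/3 ≈ -31.667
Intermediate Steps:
j(n, o) = 15 + 5*(-3 + o)**2 (j(n, o) = 15 + 5*(o - 3)**2 = 15 + 5*(-3 + o)**2)
(-j(1, 7))*M(-6) = (-(15 + 5*(-3 + 7)**2))/(9 - 6) = -(15 + 5*4**2)/3 = -(15 + 5*16)*(1/3) = -(15 + 80)*(1/3) = -95*(1/3) = -1*95*(1/3) = -95*1/3 = -95/3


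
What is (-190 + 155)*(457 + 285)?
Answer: -25970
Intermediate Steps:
(-190 + 155)*(457 + 285) = -35*742 = -25970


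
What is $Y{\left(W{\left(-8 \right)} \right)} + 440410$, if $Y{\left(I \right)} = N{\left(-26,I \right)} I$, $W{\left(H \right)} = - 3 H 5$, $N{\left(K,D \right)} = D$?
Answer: $454810$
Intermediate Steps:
$W{\left(H \right)} = - 15 H$
$Y{\left(I \right)} = I^{2}$ ($Y{\left(I \right)} = I I = I^{2}$)
$Y{\left(W{\left(-8 \right)} \right)} + 440410 = \left(\left(-15\right) \left(-8\right)\right)^{2} + 440410 = 120^{2} + 440410 = 14400 + 440410 = 454810$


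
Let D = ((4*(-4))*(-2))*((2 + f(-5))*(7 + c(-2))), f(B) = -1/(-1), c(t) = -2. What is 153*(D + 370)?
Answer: 130050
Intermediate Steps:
f(B) = 1 (f(B) = -1*(-1) = 1)
D = 480 (D = ((4*(-4))*(-2))*((2 + 1)*(7 - 2)) = (-16*(-2))*(3*5) = 32*15 = 480)
153*(D + 370) = 153*(480 + 370) = 153*850 = 130050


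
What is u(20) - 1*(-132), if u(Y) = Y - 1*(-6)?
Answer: 158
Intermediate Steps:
u(Y) = 6 + Y (u(Y) = Y + 6 = 6 + Y)
u(20) - 1*(-132) = (6 + 20) - 1*(-132) = 26 + 132 = 158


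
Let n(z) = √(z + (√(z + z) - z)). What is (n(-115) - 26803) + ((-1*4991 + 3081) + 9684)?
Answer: -19029 + (-230)^(¼) ≈ -19026.0 + 2.7537*I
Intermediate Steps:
n(z) = 2^(¼)*z^(¼) (n(z) = √(z + (√(2*z) - z)) = √(z + (√2*√z - z)) = √(z + (-z + √2*√z)) = √(√2*√z) = 2^(¼)*z^(¼))
(n(-115) - 26803) + ((-1*4991 + 3081) + 9684) = (2^(¼)*(-115)^(¼) - 26803) + ((-1*4991 + 3081) + 9684) = ((-230)^(¼) - 26803) + ((-4991 + 3081) + 9684) = (-26803 + (-230)^(¼)) + (-1910 + 9684) = (-26803 + (-230)^(¼)) + 7774 = -19029 + (-230)^(¼)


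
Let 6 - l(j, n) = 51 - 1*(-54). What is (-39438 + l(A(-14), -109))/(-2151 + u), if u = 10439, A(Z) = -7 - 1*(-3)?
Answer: -39537/8288 ≈ -4.7704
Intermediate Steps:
A(Z) = -4 (A(Z) = -7 + 3 = -4)
l(j, n) = -99 (l(j, n) = 6 - (51 - 1*(-54)) = 6 - (51 + 54) = 6 - 1*105 = 6 - 105 = -99)
(-39438 + l(A(-14), -109))/(-2151 + u) = (-39438 - 99)/(-2151 + 10439) = -39537/8288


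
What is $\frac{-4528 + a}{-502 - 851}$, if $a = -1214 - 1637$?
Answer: $\frac{7379}{1353} \approx 5.4538$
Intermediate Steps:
$a = -2851$
$\frac{-4528 + a}{-502 - 851} = \frac{-4528 - 2851}{-502 - 851} = - \frac{7379}{-1353} = \left(-7379\right) \left(- \frac{1}{1353}\right) = \frac{7379}{1353}$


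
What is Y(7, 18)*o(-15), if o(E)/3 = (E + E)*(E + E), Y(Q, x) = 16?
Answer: 43200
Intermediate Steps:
o(E) = 12*E² (o(E) = 3*((E + E)*(E + E)) = 3*((2*E)*(2*E)) = 3*(4*E²) = 12*E²)
Y(7, 18)*o(-15) = 16*(12*(-15)²) = 16*(12*225) = 16*2700 = 43200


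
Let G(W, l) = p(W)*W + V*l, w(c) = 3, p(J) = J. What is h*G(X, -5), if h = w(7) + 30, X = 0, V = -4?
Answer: 660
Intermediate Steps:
h = 33 (h = 3 + 30 = 33)
G(W, l) = W² - 4*l (G(W, l) = W*W - 4*l = W² - 4*l)
h*G(X, -5) = 33*(0² - 4*(-5)) = 33*(0 + 20) = 33*20 = 660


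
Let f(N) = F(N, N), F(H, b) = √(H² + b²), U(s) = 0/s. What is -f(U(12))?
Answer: 0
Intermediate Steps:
U(s) = 0
f(N) = √2*√(N²) (f(N) = √(N² + N²) = √(2*N²) = √2*√(N²))
-f(U(12)) = -√2*√(0²) = -√2*√0 = -√2*0 = -1*0 = 0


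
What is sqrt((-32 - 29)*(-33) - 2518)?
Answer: I*sqrt(505) ≈ 22.472*I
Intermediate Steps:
sqrt((-32 - 29)*(-33) - 2518) = sqrt(-61*(-33) - 2518) = sqrt(2013 - 2518) = sqrt(-505) = I*sqrt(505)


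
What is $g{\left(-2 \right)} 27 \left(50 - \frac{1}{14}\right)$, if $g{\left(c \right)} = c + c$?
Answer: $- \frac{37746}{7} \approx -5392.3$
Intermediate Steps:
$g{\left(c \right)} = 2 c$
$g{\left(-2 \right)} 27 \left(50 - \frac{1}{14}\right) = 2 \left(-2\right) 27 \left(50 - \frac{1}{14}\right) = - 4 \cdot 27 \left(50 - \frac{1}{14}\right) = - 4 \cdot 27 \cdot \frac{699}{14} = \left(-4\right) \frac{18873}{14} = - \frac{37746}{7}$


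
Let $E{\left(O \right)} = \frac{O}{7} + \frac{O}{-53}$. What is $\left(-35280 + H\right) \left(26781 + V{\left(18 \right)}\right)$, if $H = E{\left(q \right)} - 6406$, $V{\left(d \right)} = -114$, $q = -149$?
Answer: $- \frac{412601424120}{371} \approx -1.1121 \cdot 10^{9}$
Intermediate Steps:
$E{\left(O \right)} = \frac{46 O}{371}$ ($E{\left(O \right)} = O \frac{1}{7} + O \left(- \frac{1}{53}\right) = \frac{O}{7} - \frac{O}{53} = \frac{46 O}{371}$)
$H = - \frac{2383480}{371}$ ($H = \frac{46}{371} \left(-149\right) - 6406 = - \frac{6854}{371} - 6406 = - \frac{2383480}{371} \approx -6424.5$)
$\left(-35280 + H\right) \left(26781 + V{\left(18 \right)}\right) = \left(-35280 - \frac{2383480}{371}\right) \left(26781 - 114\right) = \left(- \frac{15472360}{371}\right) 26667 = - \frac{412601424120}{371}$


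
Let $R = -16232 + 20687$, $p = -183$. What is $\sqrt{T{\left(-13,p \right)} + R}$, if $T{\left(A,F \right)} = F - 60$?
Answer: $18 \sqrt{13} \approx 64.9$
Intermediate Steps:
$R = 4455$
$T{\left(A,F \right)} = -60 + F$
$\sqrt{T{\left(-13,p \right)} + R} = \sqrt{\left(-60 - 183\right) + 4455} = \sqrt{-243 + 4455} = \sqrt{4212} = 18 \sqrt{13}$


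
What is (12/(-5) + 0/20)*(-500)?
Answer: 1200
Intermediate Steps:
(12/(-5) + 0/20)*(-500) = (12*(-⅕) + 0*(1/20))*(-500) = (-12/5 + 0)*(-500) = -12/5*(-500) = 1200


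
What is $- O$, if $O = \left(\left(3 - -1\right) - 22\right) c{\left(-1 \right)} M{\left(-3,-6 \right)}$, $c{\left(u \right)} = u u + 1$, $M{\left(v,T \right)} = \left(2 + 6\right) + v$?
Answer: $180$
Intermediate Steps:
$M{\left(v,T \right)} = 8 + v$
$c{\left(u \right)} = 1 + u^{2}$ ($c{\left(u \right)} = u^{2} + 1 = 1 + u^{2}$)
$O = -180$ ($O = \left(\left(3 - -1\right) - 22\right) \left(1 + \left(-1\right)^{2}\right) \left(8 - 3\right) = \left(\left(3 + 1\right) - 22\right) \left(1 + 1\right) 5 = \left(4 - 22\right) 2 \cdot 5 = \left(-18\right) 2 \cdot 5 = \left(-36\right) 5 = -180$)
$- O = \left(-1\right) \left(-180\right) = 180$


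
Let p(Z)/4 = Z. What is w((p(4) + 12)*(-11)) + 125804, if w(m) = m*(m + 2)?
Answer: 220052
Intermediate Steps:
p(Z) = 4*Z
w(m) = m*(2 + m)
w((p(4) + 12)*(-11)) + 125804 = ((4*4 + 12)*(-11))*(2 + (4*4 + 12)*(-11)) + 125804 = ((16 + 12)*(-11))*(2 + (16 + 12)*(-11)) + 125804 = (28*(-11))*(2 + 28*(-11)) + 125804 = -308*(2 - 308) + 125804 = -308*(-306) + 125804 = 94248 + 125804 = 220052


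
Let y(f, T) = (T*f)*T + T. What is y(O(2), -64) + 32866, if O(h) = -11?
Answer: -12254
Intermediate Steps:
y(f, T) = T + f*T² (y(f, T) = f*T² + T = T + f*T²)
y(O(2), -64) + 32866 = -64*(1 - 64*(-11)) + 32866 = -64*(1 + 704) + 32866 = -64*705 + 32866 = -45120 + 32866 = -12254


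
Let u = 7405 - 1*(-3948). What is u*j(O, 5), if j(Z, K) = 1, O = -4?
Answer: 11353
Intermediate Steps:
u = 11353 (u = 7405 + 3948 = 11353)
u*j(O, 5) = 11353*1 = 11353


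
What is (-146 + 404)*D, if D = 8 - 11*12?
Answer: -31992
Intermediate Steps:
D = -124 (D = 8 - 132 = -124)
(-146 + 404)*D = (-146 + 404)*(-124) = 258*(-124) = -31992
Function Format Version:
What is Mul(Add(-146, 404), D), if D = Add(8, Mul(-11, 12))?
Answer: -31992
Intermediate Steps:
D = -124 (D = Add(8, -132) = -124)
Mul(Add(-146, 404), D) = Mul(Add(-146, 404), -124) = Mul(258, -124) = -31992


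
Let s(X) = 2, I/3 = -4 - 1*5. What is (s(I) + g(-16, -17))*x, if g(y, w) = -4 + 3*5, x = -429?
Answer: -5577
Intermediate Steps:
I = -27 (I = 3*(-4 - 1*5) = 3*(-4 - 5) = 3*(-9) = -27)
g(y, w) = 11 (g(y, w) = -4 + 15 = 11)
(s(I) + g(-16, -17))*x = (2 + 11)*(-429) = 13*(-429) = -5577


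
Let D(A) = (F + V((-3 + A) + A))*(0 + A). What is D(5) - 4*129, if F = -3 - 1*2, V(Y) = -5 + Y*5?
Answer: -391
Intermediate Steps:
V(Y) = -5 + 5*Y
F = -5 (F = -3 - 2 = -5)
D(A) = A*(-25 + 10*A) (D(A) = (-5 + (-5 + 5*((-3 + A) + A)))*(0 + A) = (-5 + (-5 + 5*(-3 + 2*A)))*A = (-5 + (-5 + (-15 + 10*A)))*A = (-5 + (-20 + 10*A))*A = (-25 + 10*A)*A = A*(-25 + 10*A))
D(5) - 4*129 = 5*5*(-5 + 2*5) - 4*129 = 5*5*(-5 + 10) - 516 = 5*5*5 - 516 = 125 - 516 = -391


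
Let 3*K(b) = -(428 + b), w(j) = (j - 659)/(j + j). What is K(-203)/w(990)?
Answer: -148500/331 ≈ -448.64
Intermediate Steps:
w(j) = (-659 + j)/(2*j) (w(j) = (-659 + j)/((2*j)) = (-659 + j)*(1/(2*j)) = (-659 + j)/(2*j))
K(b) = -428/3 - b/3 (K(b) = (-(428 + b))/3 = (-428 - b)/3 = -428/3 - b/3)
K(-203)/w(990) = (-428/3 - ⅓*(-203))/(((½)*(-659 + 990)/990)) = (-428/3 + 203/3)/(((½)*(1/990)*331)) = -75/331/1980 = -75*1980/331 = -148500/331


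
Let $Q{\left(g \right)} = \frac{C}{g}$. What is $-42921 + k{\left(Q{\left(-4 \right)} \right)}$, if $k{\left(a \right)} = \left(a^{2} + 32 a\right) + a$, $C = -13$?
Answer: $- \frac{684851}{16} \approx -42803.0$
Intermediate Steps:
$Q{\left(g \right)} = - \frac{13}{g}$
$k{\left(a \right)} = a^{2} + 33 a$
$-42921 + k{\left(Q{\left(-4 \right)} \right)} = -42921 + - \frac{13}{-4} \left(33 - \frac{13}{-4}\right) = -42921 + \left(-13\right) \left(- \frac{1}{4}\right) \left(33 - - \frac{13}{4}\right) = -42921 + \frac{13 \left(33 + \frac{13}{4}\right)}{4} = -42921 + \frac{13}{4} \cdot \frac{145}{4} = -42921 + \frac{1885}{16} = - \frac{684851}{16}$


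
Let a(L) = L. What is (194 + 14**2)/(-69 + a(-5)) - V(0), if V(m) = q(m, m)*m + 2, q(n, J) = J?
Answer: -269/37 ≈ -7.2703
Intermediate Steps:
V(m) = 2 + m**2 (V(m) = m*m + 2 = m**2 + 2 = 2 + m**2)
(194 + 14**2)/(-69 + a(-5)) - V(0) = (194 + 14**2)/(-69 - 5) - (2 + 0**2) = (194 + 196)/(-74) - (2 + 0) = 390*(-1/74) - 1*2 = -195/37 - 2 = -269/37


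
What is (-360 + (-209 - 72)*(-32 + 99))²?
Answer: 368140969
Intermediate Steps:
(-360 + (-209 - 72)*(-32 + 99))² = (-360 - 281*67)² = (-360 - 18827)² = (-19187)² = 368140969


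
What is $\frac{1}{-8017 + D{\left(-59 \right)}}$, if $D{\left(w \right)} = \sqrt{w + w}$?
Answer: $- \frac{8017}{64272407} - \frac{i \sqrt{118}}{64272407} \approx -0.00012473 - 1.6901 \cdot 10^{-7} i$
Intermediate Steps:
$D{\left(w \right)} = \sqrt{2} \sqrt{w}$ ($D{\left(w \right)} = \sqrt{2 w} = \sqrt{2} \sqrt{w}$)
$\frac{1}{-8017 + D{\left(-59 \right)}} = \frac{1}{-8017 + \sqrt{2} \sqrt{-59}} = \frac{1}{-8017 + \sqrt{2} i \sqrt{59}} = \frac{1}{-8017 + i \sqrt{118}}$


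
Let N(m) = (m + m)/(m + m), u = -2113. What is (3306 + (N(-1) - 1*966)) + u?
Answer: 228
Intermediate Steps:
N(m) = 1 (N(m) = (2*m)/((2*m)) = (2*m)*(1/(2*m)) = 1)
(3306 + (N(-1) - 1*966)) + u = (3306 + (1 - 1*966)) - 2113 = (3306 + (1 - 966)) - 2113 = (3306 - 965) - 2113 = 2341 - 2113 = 228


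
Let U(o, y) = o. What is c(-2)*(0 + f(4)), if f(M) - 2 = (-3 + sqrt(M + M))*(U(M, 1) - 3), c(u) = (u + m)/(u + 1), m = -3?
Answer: -5 + 10*sqrt(2) ≈ 9.1421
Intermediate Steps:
c(u) = (-3 + u)/(1 + u) (c(u) = (u - 3)/(u + 1) = (-3 + u)/(1 + u))
f(M) = 2 + (-3 + M)*(-3 + sqrt(2)*sqrt(M)) (f(M) = 2 + (-3 + sqrt(M + M))*(M - 3) = 2 + (-3 + sqrt(2*M))*(-3 + M) = 2 + (-3 + sqrt(2)*sqrt(M))*(-3 + M) = 2 + (-3 + M)*(-3 + sqrt(2)*sqrt(M)))
c(-2)*(0 + f(4)) = ((-3 - 2)/(1 - 2))*(0 + (11 - 3*4 + sqrt(2)*4**(3/2) - 3*sqrt(2)*sqrt(4))) = (-5/(-1))*(0 + (11 - 12 + sqrt(2)*8 - 3*sqrt(2)*2)) = (-1*(-5))*(0 + (11 - 12 + 8*sqrt(2) - 6*sqrt(2))) = 5*(0 + (-1 + 2*sqrt(2))) = 5*(-1 + 2*sqrt(2)) = -5 + 10*sqrt(2)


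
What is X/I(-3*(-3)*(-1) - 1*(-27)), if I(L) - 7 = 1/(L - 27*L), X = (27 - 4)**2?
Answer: 247572/3275 ≈ 75.594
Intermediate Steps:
X = 529 (X = 23**2 = 529)
I(L) = 7 - 1/(26*L) (I(L) = 7 + 1/(L - 27*L) = 7 + 1/(-26*L) = 7 - 1/(26*L))
X/I(-3*(-3)*(-1) - 1*(-27)) = 529/(7 - 1/(26*(-3*(-3)*(-1) - 1*(-27)))) = 529/(7 - 1/(26*(9*(-1) + 27))) = 529/(7 - 1/(26*(-9 + 27))) = 529/(7 - 1/26/18) = 529/(7 - 1/26*1/18) = 529/(7 - 1/468) = 529/(3275/468) = 529*(468/3275) = 247572/3275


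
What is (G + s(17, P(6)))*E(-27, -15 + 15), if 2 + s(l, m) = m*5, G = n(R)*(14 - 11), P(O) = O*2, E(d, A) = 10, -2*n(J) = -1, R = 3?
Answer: 595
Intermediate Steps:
n(J) = ½ (n(J) = -½*(-1) = ½)
P(O) = 2*O
G = 3/2 (G = (14 - 11)/2 = (½)*3 = 3/2 ≈ 1.5000)
s(l, m) = -2 + 5*m (s(l, m) = -2 + m*5 = -2 + 5*m)
(G + s(17, P(6)))*E(-27, -15 + 15) = (3/2 + (-2 + 5*(2*6)))*10 = (3/2 + (-2 + 5*12))*10 = (3/2 + (-2 + 60))*10 = (3/2 + 58)*10 = (119/2)*10 = 595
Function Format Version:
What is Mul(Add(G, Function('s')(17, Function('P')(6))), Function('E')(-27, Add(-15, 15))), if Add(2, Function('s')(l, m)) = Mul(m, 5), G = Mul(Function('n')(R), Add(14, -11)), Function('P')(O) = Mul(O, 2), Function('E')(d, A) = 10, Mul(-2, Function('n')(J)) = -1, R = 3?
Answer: 595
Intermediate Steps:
Function('n')(J) = Rational(1, 2) (Function('n')(J) = Mul(Rational(-1, 2), -1) = Rational(1, 2))
Function('P')(O) = Mul(2, O)
G = Rational(3, 2) (G = Mul(Rational(1, 2), Add(14, -11)) = Mul(Rational(1, 2), 3) = Rational(3, 2) ≈ 1.5000)
Function('s')(l, m) = Add(-2, Mul(5, m)) (Function('s')(l, m) = Add(-2, Mul(m, 5)) = Add(-2, Mul(5, m)))
Mul(Add(G, Function('s')(17, Function('P')(6))), Function('E')(-27, Add(-15, 15))) = Mul(Add(Rational(3, 2), Add(-2, Mul(5, Mul(2, 6)))), 10) = Mul(Add(Rational(3, 2), Add(-2, Mul(5, 12))), 10) = Mul(Add(Rational(3, 2), Add(-2, 60)), 10) = Mul(Add(Rational(3, 2), 58), 10) = Mul(Rational(119, 2), 10) = 595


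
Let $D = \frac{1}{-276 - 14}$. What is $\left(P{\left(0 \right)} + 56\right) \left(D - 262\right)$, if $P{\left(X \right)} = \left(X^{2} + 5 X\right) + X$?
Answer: $- \frac{2127468}{145} \approx -14672.0$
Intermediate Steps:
$P{\left(X \right)} = X^{2} + 6 X$
$D = - \frac{1}{290}$ ($D = \frac{1}{-290} = - \frac{1}{290} \approx -0.0034483$)
$\left(P{\left(0 \right)} + 56\right) \left(D - 262\right) = \left(0 \left(6 + 0\right) + 56\right) \left(- \frac{1}{290} - 262\right) = \left(0 \cdot 6 + 56\right) \left(- \frac{75981}{290}\right) = \left(0 + 56\right) \left(- \frac{75981}{290}\right) = 56 \left(- \frac{75981}{290}\right) = - \frac{2127468}{145}$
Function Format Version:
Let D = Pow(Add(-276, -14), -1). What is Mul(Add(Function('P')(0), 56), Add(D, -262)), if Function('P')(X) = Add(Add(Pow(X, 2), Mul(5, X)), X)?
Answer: Rational(-2127468, 145) ≈ -14672.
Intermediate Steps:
Function('P')(X) = Add(Pow(X, 2), Mul(6, X))
D = Rational(-1, 290) (D = Pow(-290, -1) = Rational(-1, 290) ≈ -0.0034483)
Mul(Add(Function('P')(0), 56), Add(D, -262)) = Mul(Add(Mul(0, Add(6, 0)), 56), Add(Rational(-1, 290), -262)) = Mul(Add(Mul(0, 6), 56), Rational(-75981, 290)) = Mul(Add(0, 56), Rational(-75981, 290)) = Mul(56, Rational(-75981, 290)) = Rational(-2127468, 145)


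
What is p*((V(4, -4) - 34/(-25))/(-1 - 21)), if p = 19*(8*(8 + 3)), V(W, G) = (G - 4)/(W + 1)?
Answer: 456/25 ≈ 18.240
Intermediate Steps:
V(W, G) = (-4 + G)/(1 + W)
p = 1672 (p = 19*(8*11) = 19*88 = 1672)
p*((V(4, -4) - 34/(-25))/(-1 - 21)) = 1672*(((-4 - 4)/(1 + 4) - 34/(-25))/(-1 - 21)) = 1672*((-8/5 - 34*(-1/25))/(-22)) = 1672*(((1/5)*(-8) + 34/25)*(-1/22)) = 1672*((-8/5 + 34/25)*(-1/22)) = 1672*(-6/25*(-1/22)) = 1672*(3/275) = 456/25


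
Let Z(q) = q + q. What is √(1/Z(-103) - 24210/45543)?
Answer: I*√5246338120886/3127286 ≈ 0.73242*I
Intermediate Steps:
Z(q) = 2*q
√(1/Z(-103) - 24210/45543) = √(1/(2*(-103)) - 24210/45543) = √(1/(-206) - 24210/45543) = √(-1/206 - 1*8070/15181) = √(-1/206 - 8070/15181) = √(-1677601/3127286) = I*√5246338120886/3127286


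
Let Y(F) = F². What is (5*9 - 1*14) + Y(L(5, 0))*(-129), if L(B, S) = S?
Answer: 31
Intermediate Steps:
(5*9 - 1*14) + Y(L(5, 0))*(-129) = (5*9 - 1*14) + 0²*(-129) = (45 - 14) + 0*(-129) = 31 + 0 = 31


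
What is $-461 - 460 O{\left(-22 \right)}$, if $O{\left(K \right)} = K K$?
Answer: $-223101$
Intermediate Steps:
$O{\left(K \right)} = K^{2}$
$-461 - 460 O{\left(-22 \right)} = -461 - 460 \left(-22\right)^{2} = -461 - 222640 = -223101$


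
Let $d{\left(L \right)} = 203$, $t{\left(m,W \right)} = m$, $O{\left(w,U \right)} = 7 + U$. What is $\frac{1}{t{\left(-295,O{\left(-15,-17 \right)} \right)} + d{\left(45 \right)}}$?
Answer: $- \frac{1}{92} \approx -0.01087$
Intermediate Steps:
$\frac{1}{t{\left(-295,O{\left(-15,-17 \right)} \right)} + d{\left(45 \right)}} = \frac{1}{-295 + 203} = \frac{1}{-92} = - \frac{1}{92}$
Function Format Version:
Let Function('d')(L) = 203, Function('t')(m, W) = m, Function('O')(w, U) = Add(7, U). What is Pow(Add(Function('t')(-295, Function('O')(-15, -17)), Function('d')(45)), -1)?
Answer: Rational(-1, 92) ≈ -0.010870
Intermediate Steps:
Pow(Add(Function('t')(-295, Function('O')(-15, -17)), Function('d')(45)), -1) = Pow(Add(-295, 203), -1) = Pow(-92, -1) = Rational(-1, 92)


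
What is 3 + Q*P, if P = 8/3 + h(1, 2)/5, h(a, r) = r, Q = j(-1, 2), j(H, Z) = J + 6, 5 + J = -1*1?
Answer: 3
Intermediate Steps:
J = -6 (J = -5 - 1*1 = -5 - 1 = -6)
j(H, Z) = 0 (j(H, Z) = -6 + 6 = 0)
Q = 0
P = 46/15 (P = 8/3 + 2/5 = 8*(⅓) + 2*(⅕) = 8/3 + ⅖ = 46/15 ≈ 3.0667)
3 + Q*P = 3 + 0*(46/15) = 3 + 0 = 3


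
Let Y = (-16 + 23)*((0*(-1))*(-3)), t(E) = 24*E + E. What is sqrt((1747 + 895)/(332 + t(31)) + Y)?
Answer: sqrt(324966)/369 ≈ 1.5449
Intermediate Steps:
t(E) = 25*E
Y = 0 (Y = 7*(0*(-3)) = 7*0 = 0)
sqrt((1747 + 895)/(332 + t(31)) + Y) = sqrt((1747 + 895)/(332 + 25*31) + 0) = sqrt(2642/(332 + 775) + 0) = sqrt(2642/1107 + 0) = sqrt(2642/1107) = sqrt(324966)/369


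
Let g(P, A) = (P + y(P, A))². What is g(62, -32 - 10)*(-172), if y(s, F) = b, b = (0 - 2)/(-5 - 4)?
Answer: -53939200/81 ≈ -6.6592e+5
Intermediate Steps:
b = 2/9 (b = -2/(-9) = -2*(-⅑) = 2/9 ≈ 0.22222)
y(s, F) = 2/9
g(P, A) = (2/9 + P)² (g(P, A) = (P + 2/9)² = (2/9 + P)²)
g(62, -32 - 10)*(-172) = ((2 + 9*62)²/81)*(-172) = ((2 + 558)²/81)*(-172) = ((1/81)*560²)*(-172) = ((1/81)*313600)*(-172) = (313600/81)*(-172) = -53939200/81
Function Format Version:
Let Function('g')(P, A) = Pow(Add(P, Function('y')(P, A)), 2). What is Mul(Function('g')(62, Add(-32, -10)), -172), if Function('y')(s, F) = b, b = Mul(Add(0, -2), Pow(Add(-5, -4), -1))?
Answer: Rational(-53939200, 81) ≈ -6.6592e+5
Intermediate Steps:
b = Rational(2, 9) (b = Mul(-2, Pow(-9, -1)) = Mul(-2, Rational(-1, 9)) = Rational(2, 9) ≈ 0.22222)
Function('y')(s, F) = Rational(2, 9)
Function('g')(P, A) = Pow(Add(Rational(2, 9), P), 2) (Function('g')(P, A) = Pow(Add(P, Rational(2, 9)), 2) = Pow(Add(Rational(2, 9), P), 2))
Mul(Function('g')(62, Add(-32, -10)), -172) = Mul(Mul(Rational(1, 81), Pow(Add(2, Mul(9, 62)), 2)), -172) = Mul(Mul(Rational(1, 81), Pow(Add(2, 558), 2)), -172) = Mul(Mul(Rational(1, 81), Pow(560, 2)), -172) = Mul(Mul(Rational(1, 81), 313600), -172) = Mul(Rational(313600, 81), -172) = Rational(-53939200, 81)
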